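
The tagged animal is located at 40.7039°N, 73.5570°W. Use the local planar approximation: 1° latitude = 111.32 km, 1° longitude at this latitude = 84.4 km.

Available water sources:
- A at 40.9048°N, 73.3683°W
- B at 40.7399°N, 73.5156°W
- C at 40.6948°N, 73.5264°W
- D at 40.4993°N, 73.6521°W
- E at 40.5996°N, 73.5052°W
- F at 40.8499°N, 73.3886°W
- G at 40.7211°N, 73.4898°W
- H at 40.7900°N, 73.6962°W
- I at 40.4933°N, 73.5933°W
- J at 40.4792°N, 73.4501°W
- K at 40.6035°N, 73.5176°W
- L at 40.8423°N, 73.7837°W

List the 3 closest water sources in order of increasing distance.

Distances from 40.7039°N, 73.5570°W:
A: √((0.2009·111.32)² + (0.1887·84.4)²) = √(500.156905 + 253.646395) = 27.4555 km
B: √((0.0360·111.32)² + (0.0414·84.4)²) = √(16.060217 + 12.209154) = 5.3169 km
C: √((-0.0091·111.32)² + (0.0306·84.4)²) = √(1.026193 + 6.670029) = 2.7742 km
D: √((-0.2046·111.32)² + (-0.0951·84.4)²) = √(518.749456 + 64.423739) = 24.1490 km
E: √((-0.1043·111.32)² + (0.0518·84.4)²) = √(134.807797 + 19.113684) = 12.4065 km
F: √((0.1460·111.32)² + (0.1684·84.4)²) = √(264.150907 + 202.008232) = 21.5907 km
G: √((0.0172·111.32)² + (0.0672·84.4)²) = √(3.666091 + 32.167954) = 5.9862 km
H: √((0.0861·111.32)² + (-0.1392·84.4)²) = √(91.865554 + 138.026782) = 15.1622 km
I: √((-0.2106·111.32)² + (-0.0363·84.4)²) = √(549.620761 + 9.386380) = 23.6433 km
J: √((-0.2247·111.32)² + (0.1069·84.4)²) = √(625.680385 + 81.402980) = 26.5910 km
K: √((-0.1004·111.32)² + (0.0394·84.4)²) = √(124.914778 + 11.058019) = 11.6607 km
L: √((0.1384·111.32)² + (-0.2267·84.4)²) = √(237.366035 + 366.090057) = 24.5653 km
Sorted: C (2.7742 km) < B (5.3169 km) < G (5.9862 km) < K (11.6607 km) < E (12.4065 km) < …

C, B, G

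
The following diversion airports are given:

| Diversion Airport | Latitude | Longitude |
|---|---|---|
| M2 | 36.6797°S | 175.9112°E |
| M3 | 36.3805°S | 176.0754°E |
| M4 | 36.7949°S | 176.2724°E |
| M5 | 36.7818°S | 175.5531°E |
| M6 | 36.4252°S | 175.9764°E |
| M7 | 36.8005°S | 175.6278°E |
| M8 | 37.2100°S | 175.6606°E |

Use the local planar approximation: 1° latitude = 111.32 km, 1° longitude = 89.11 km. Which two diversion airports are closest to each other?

Pairwise distances:
M2–M3: √((0.2992·111.32)² + (0.1642·89.11)²) = √(1109.352519 + 214.091386) = 36.3792 km
M2–M4: √((-0.1152·111.32)² + (0.3612·89.11)²) = √(164.456617 + 1035.972842) = 34.6472 km
M2–M5: √((-0.1021·111.32)² + (-0.3581·89.11)²) = √(129.180773 + 1018.266672) = 33.8740 km
M2–M6: √((0.2545·111.32)² + (0.0652·89.11)²) = √(802.642161 + 33.755775) = 28.9205 km
M2–M7: √((-0.1208·111.32)² + (-0.2834·89.11)²) = √(180.834073 + 637.753101) = 28.6110 km
M2–M8: √((-0.5303·111.32)² + (-0.2506·89.11)²) = √(3484.894617 + 498.672042) = 63.1155 km
M3–M4: √((-0.4144·111.32)² + (0.1970·89.11)²) = √(2128.069899 + 308.166439) = 49.3582 km
M3–M5: √((-0.4013·111.32)² + (-0.5223·89.11)²) = √(1995.651555 + 2166.172006) = 64.5122 km
M3–M6: √((-0.0447·111.32)² + (-0.0990·89.11)²) = √(24.760616 + 77.825743) = 10.1285 km
M3–M7: √((-0.4200·111.32)² + (-0.4476·89.11)²) = √(2185.973919 + 1590.863959) = 61.4560 km
M3–M8: √((-0.8295·111.32)² + (-0.4148·89.11)²) = √(8526.664519 + 1366.250654) = 99.4631 km
M4–M5: √((0.0131·111.32)² + (-0.7193·89.11)²) = √(2.126616 + 4108.402719) = 64.1134 km
M4–M6: √((0.3697·111.32)² + (-0.2960·89.11)²) = √(1693.734354 + 695.722917) = 48.8821 km
M4–M7: √((-0.0056·111.32)² + (-0.6446·89.11)²) = √(0.388618 + 3299.388753) = 57.4437 km
M4–M8: √((-0.4151·111.32)² + (-0.6118·89.11)²) = √(2135.265397 + 2972.157588) = 71.4662 km
M5–M6: √((0.3566·111.32)² + (0.4233·89.11)²) = √(1575.828944 + 1422.818241) = 54.7599 km
M5–M7: √((-0.0187·111.32)² + (0.0747·89.11)²) = √(4.333408 + 44.309219) = 6.9744 km
M5–M8: √((-0.4282·111.32)² + (0.1075·89.11)²) = √(2272.164244 + 91.763467) = 48.6202 km
M6–M7: √((-0.3753·111.32)² + (-0.3486·89.11)²) = √(1745.434372 + 964.956316) = 52.0614 km
M6–M8: √((-0.7848·111.32)² + (-0.3158·89.11)²) = √(7632.457313 + 791.912392) = 91.7844 km
M7–M8: √((-0.4095·111.32)² + (0.0328·89.11)²) = √(2078.041457 + 8.542807) = 45.6791 km
Closest pair: M5–M7 at 6.9744 km.

M5 and M7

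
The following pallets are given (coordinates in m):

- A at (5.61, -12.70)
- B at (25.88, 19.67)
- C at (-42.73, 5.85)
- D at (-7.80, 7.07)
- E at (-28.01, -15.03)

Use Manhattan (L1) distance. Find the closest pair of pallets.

Pairwise distances:
A–B: 52.64 m
A–C: 66.89 m
A–D: 33.18 m
A–E: 35.95 m
B–C: 82.43 m
B–D: 46.28 m
B–E: 88.59 m
C–D: 36.15 m
C–E: 35.60 m
D–E: 42.31 m
Closest pair: A–D at 33.18 m.

A and D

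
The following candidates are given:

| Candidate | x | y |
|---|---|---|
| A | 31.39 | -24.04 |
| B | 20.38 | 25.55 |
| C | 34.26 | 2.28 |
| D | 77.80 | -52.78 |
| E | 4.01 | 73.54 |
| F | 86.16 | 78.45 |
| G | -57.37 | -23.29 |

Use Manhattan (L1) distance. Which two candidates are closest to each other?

A and C

Pairwise distances:
A–B: |-11.01| + |49.59| = 11.01 + 49.59 = 60.60
A–C: |2.87| + |26.32| = 2.87 + 26.32 = 29.19
A–D: |46.41| + |-28.74| = 46.41 + 28.74 = 75.15
A–E: |-27.38| + |97.58| = 27.38 + 97.58 = 124.96
A–F: |54.77| + |102.49| = 54.77 + 102.49 = 157.26
A–G: |-88.76| + |0.75| = 88.76 + 0.75 = 89.51
B–C: |13.88| + |-23.27| = 13.88 + 23.27 = 37.15
B–D: |57.42| + |-78.33| = 57.42 + 78.33 = 135.75
B–E: |-16.37| + |47.99| = 16.37 + 47.99 = 64.36
B–F: |65.78| + |52.90| = 65.78 + 52.90 = 118.68
B–G: |-77.75| + |-48.84| = 77.75 + 48.84 = 126.59
C–D: |43.54| + |-55.06| = 43.54 + 55.06 = 98.60
C–E: |-30.25| + |71.26| = 30.25 + 71.26 = 101.51
C–F: |51.90| + |76.17| = 51.90 + 76.17 = 128.07
C–G: |-91.63| + |-25.57| = 91.63 + 25.57 = 117.20
D–E: |-73.79| + |126.32| = 73.79 + 126.32 = 200.11
D–F: |8.36| + |131.23| = 8.36 + 131.23 = 139.59
D–G: |-135.17| + |29.49| = 135.17 + 29.49 = 164.66
E–F: |82.15| + |4.91| = 82.15 + 4.91 = 87.06
E–G: |-61.38| + |-96.83| = 61.38 + 96.83 = 158.21
F–G: |-143.53| + |-101.74| = 143.53 + 101.74 = 245.27
Closest pair: A–C at 29.19.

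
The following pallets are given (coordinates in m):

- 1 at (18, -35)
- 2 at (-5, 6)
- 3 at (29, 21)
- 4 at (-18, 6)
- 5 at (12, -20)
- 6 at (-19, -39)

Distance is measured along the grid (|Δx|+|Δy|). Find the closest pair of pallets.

Pairwise distances:
1–2: |-23| + |41| = 23 + 41 = 64 m
1–3: |11| + |56| = 11 + 56 = 67 m
1–4: |-36| + |41| = 36 + 41 = 77 m
1–5: |-6| + |15| = 6 + 15 = 21 m
1–6: |-37| + |-4| = 37 + 4 = 41 m
2–3: |34| + |15| = 34 + 15 = 49 m
2–4: |-13| + |0| = 13 + 0 = 13 m
2–5: |17| + |-26| = 17 + 26 = 43 m
2–6: |-14| + |-45| = 14 + 45 = 59 m
3–4: |-47| + |-15| = 47 + 15 = 62 m
3–5: |-17| + |-41| = 17 + 41 = 58 m
3–6: |-48| + |-60| = 48 + 60 = 108 m
4–5: |30| + |-26| = 30 + 26 = 56 m
4–6: |-1| + |-45| = 1 + 45 = 46 m
5–6: |-31| + |-19| = 31 + 19 = 50 m
Closest pair: 2–4 at 13 m.

2 and 4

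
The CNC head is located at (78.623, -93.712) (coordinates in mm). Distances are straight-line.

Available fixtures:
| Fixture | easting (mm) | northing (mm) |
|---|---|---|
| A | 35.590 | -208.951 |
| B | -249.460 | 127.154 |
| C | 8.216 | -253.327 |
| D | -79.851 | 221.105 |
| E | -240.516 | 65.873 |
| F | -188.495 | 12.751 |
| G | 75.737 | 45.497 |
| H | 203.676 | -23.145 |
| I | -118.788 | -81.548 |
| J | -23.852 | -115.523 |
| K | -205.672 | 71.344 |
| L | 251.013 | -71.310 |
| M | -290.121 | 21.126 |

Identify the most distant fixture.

B

Distances from (78.623, -93.712):
A: 123.012 mm
B: 395.500 mm
C: 174.454 mm
D: 352.454 mm
E: 356.815 mm
F: 287.552 mm
G: 139.239 mm
H: 143.590 mm
I: 197.785 mm
J: 104.770 mm
K: 328.736 mm
L: 173.839 mm
M: 386.212 mm
Maximum: B at 395.500 mm.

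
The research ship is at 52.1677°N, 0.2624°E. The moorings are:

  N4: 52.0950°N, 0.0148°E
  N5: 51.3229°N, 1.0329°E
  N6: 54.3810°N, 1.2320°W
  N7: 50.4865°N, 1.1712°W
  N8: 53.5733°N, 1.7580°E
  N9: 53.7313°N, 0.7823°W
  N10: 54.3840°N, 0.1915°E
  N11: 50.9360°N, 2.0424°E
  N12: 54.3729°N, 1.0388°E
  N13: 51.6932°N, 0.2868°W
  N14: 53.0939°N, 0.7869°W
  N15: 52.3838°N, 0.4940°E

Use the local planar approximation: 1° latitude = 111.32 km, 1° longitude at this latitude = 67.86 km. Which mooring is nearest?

N4

Distances from 52.1677°N, 0.2624°E:
N4: √((-0.0727·111.32)² + (-0.2476·67.86)²) = √(65.496066 + 282.311774) = 18.6496 km
N5: √((-0.8448·111.32)² + (0.7705·67.86)²) = √(8844.111429 + 2733.839390) = 107.6009 km
N6: √((2.2133·111.32)² + (-1.4944·67.86)²) = √(60705.349435 + 10283.984855) = 266.4382 km
N7: √((-1.6812·111.32)² + (-1.4336·67.86)²) = √(35025.565673 + 9464.195335) = 210.9260 km
N8: √((1.4056·111.32)² + (1.4956·67.86)²) = √(24483.296514 + 10300.507522) = 186.5042 km
N9: √((1.5636·111.32)² + (-1.0447·67.86)²) = √(30296.866890 + 5025.865940) = 187.9434 km
N10: √((2.2163·111.32)² + (-0.0709·67.86)²) = √(60870.026137 + 23.148358) = 246.7654 km
N11: √((-1.2317·111.32)² + (1.7800·67.86)²) = √(18799.931990 + 14590.417365) = 182.7303 km
N12: √((2.2052·111.32)² + (0.7764·67.86)²) = √(60261.836518 + 2775.867704) = 251.0731 km
N13: √((-0.4745·111.32)² + (-0.5492·67.86)²) = √(2790.093959 + 1388.956894) = 64.6456 km
N14: √((0.9262·111.32)² + (-1.0493·67.86)²) = √(10630.555242 + 5070.222945) = 125.3027 km
N15: √((0.2161·111.32)² + (0.2316·67.86)²) = √(578.703260 + 247.004475) = 28.7351 km
Minimum: N4 at 18.6496 km.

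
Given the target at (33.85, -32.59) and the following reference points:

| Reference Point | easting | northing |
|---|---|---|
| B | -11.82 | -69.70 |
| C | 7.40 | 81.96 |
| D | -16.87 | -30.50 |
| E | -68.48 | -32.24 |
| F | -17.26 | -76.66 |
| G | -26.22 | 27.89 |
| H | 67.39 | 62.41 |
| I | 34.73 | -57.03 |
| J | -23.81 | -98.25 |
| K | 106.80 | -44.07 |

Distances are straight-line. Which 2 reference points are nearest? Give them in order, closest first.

I, D

Distances from (33.85, -32.59):
B: √((-45.67)² + (-37.11)²) = √(2085.7489 + 1377.1521) = 58.85
C: √((-26.45)² + (114.55)²) = √(699.6025 + 13121.7025) = 117.56
D: √((-50.72)² + (2.09)²) = √(2572.5184 + 4.3681) = 50.76
E: √((-102.33)² + (0.35)²) = √(10471.4289 + 0.1225) = 102.33
F: √((-51.11)² + (-44.07)²) = √(2612.2321 + 1942.1649) = 67.49
G: √((-60.07)² + (60.48)²) = √(3608.4049 + 3657.8304) = 85.24
H: √((33.54)² + (95.00)²) = √(1124.9316 + 9025.0000) = 100.75
I: √((0.88)² + (-24.44)²) = √(0.7744 + 597.3136) = 24.46
J: √((-57.66)² + (-65.66)²) = √(3324.6756 + 4311.2356) = 87.38
K: √((72.95)² + (-11.48)²) = √(5321.7025 + 131.7904) = 73.85
Sorted: I (24.46) < D (50.76) < B (58.85) < F (67.49) < …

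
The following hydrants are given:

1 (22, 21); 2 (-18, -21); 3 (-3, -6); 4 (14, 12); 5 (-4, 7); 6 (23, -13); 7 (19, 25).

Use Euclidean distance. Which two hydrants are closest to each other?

Pairwise distances:
1–2: √((-40)² + (-42)²) = √(1600.000 + 1764.000) = 58.0
1–3: √((-25)² + (-27)²) = √(625.000 + 729.000) = 36.8
1–4: √((-8)² + (-9)²) = √(64.000 + 81.000) = 12.0
1–5: √((-26)² + (-14)²) = √(676.000 + 196.000) = 29.5
1–6: √((1)² + (-34)²) = √(1.000 + 1156.000) = 34.0
1–7: √((-3)² + (4)²) = √(9.000 + 16.000) = 5.0
2–3: √((15)² + (15)²) = √(225.000 + 225.000) = 21.2
2–4: √((32)² + (33)²) = √(1024.000 + 1089.000) = 46.0
2–5: √((14)² + (28)²) = √(196.000 + 784.000) = 31.3
2–6: √((41)² + (8)²) = √(1681.000 + 64.000) = 41.8
2–7: √((37)² + (46)²) = √(1369.000 + 2116.000) = 59.0
3–4: √((17)² + (18)²) = √(289.000 + 324.000) = 24.8
3–5: √((-1)² + (13)²) = √(1.000 + 169.000) = 13.0
3–6: √((26)² + (-7)²) = √(676.000 + 49.000) = 26.9
3–7: √((22)² + (31)²) = √(484.000 + 961.000) = 38.0
4–5: √((-18)² + (-5)²) = √(324.000 + 25.000) = 18.7
4–6: √((9)² + (-25)²) = √(81.000 + 625.000) = 26.6
4–7: √((5)² + (13)²) = √(25.000 + 169.000) = 13.9
5–6: √((27)² + (-20)²) = √(729.000 + 400.000) = 33.6
5–7: √((23)² + (18)²) = √(529.000 + 324.000) = 29.2
6–7: √((-4)² + (38)²) = √(16.000 + 1444.000) = 38.2
Closest pair: 1–7 at 5.0.

1 and 7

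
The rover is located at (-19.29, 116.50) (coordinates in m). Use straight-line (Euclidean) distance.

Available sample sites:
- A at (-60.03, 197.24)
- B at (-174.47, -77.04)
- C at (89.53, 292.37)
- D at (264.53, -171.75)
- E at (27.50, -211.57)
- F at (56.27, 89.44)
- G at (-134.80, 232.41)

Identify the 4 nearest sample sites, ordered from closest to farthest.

Distances from (-19.29, 116.50):
A: √((-40.74)² + (80.74)²) = √(1659.7476 + 6518.9476) = 90.44 m
B: √((-155.18)² + (-193.54)²) = √(24080.8324 + 37457.7316) = 248.07 m
C: √((108.82)² + (175.87)²) = √(11841.7924 + 30930.2569) = 206.81 m
D: √((283.82)² + (-288.25)²) = √(80553.7924 + 83088.0625) = 404.53 m
E: √((46.79)² + (-328.07)²) = √(2189.3041 + 107629.9249) = 331.39 m
F: √((75.56)² + (-27.06)²) = √(5709.3136 + 732.2436) = 80.26 m
G: √((-115.51)² + (115.91)²) = √(13342.5601 + 13435.1281) = 163.64 m
Sorted: F (80.26 m) < A (90.44 m) < G (163.64 m) < C (206.81 m) < B (248.07 m) < E (331.39 m) < …

F, A, G, C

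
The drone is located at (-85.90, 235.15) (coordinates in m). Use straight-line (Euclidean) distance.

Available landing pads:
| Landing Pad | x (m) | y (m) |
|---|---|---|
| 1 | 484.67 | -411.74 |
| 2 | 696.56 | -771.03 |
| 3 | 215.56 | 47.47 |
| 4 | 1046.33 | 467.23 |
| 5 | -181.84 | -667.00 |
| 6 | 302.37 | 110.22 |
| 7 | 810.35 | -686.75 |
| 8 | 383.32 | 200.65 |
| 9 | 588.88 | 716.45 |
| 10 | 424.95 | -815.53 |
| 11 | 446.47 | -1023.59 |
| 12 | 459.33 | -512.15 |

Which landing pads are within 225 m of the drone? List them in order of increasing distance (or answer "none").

none

Distances from (-85.90, 235.15):
1: √((570.57)² + (-646.89)²) = √(325550.1249 + 418466.6721) = 862.56 m
2: √((782.46)² + (-1006.18)²) = √(612243.6516 + 1012398.1924) = 1274.61 m
3: √((301.46)² + (-187.68)²) = √(90878.1316 + 35223.7824) = 355.11 m
4: √((1132.23)² + (232.08)²) = √(1281944.7729 + 53861.1264) = 1155.77 m
5: √((-95.94)² + (-902.15)²) = √(9204.4836 + 813874.6225) = 907.24 m
6: √((388.27)² + (-124.93)²) = √(150753.5929 + 15607.5049) = 407.87 m
7: √((896.25)² + (-921.90)²) = √(803264.0625 + 849899.6100) = 1285.75 m
8: √((469.22)² + (-34.50)²) = √(220167.4084 + 1190.2500) = 470.49 m
9: √((674.78)² + (481.30)²) = √(455328.0484 + 231649.6900) = 828.84 m
10: √((510.85)² + (-1050.68)²) = √(260967.7225 + 1103928.4624) = 1168.29 m
11: √((532.37)² + (-1258.74)²) = √(283417.8169 + 1584426.3876) = 1366.69 m
12: √((545.23)² + (-747.30)²) = √(297275.7529 + 558457.2900) = 925.06 m
Threshold 225 m: none within range.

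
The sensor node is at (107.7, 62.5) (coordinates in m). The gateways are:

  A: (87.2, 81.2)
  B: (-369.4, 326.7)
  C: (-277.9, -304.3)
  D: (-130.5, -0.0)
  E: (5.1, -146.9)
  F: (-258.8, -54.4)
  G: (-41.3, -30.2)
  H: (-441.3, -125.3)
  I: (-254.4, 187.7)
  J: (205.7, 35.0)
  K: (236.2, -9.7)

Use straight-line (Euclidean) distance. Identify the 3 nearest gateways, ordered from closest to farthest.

Distances from (107.7, 62.5):
A: √((-20.5)² + (18.7)²) = √(420.250 + 349.690) = 27.7 m
B: √((-477.1)² + (264.2)²) = √(227624.410 + 69801.640) = 545.4 m
C: √((-385.6)² + (-366.8)²) = √(148687.360 + 134542.240) = 532.2 m
D: √((-238.2)² + (-62.5)²) = √(56739.240 + 3906.250) = 246.3 m
E: √((-102.6)² + (-209.4)²) = √(10526.760 + 43848.360) = 233.2 m
F: √((-366.5)² + (-116.9)²) = √(134322.250 + 13665.610) = 384.7 m
G: √((-149.0)² + (-92.7)²) = √(22201.000 + 8593.290) = 175.5 m
H: √((-549.0)² + (-187.8)²) = √(301401.000 + 35268.840) = 580.2 m
I: √((-362.1)² + (125.2)²) = √(131116.410 + 15675.040) = 383.1 m
J: √((98.0)² + (-27.5)²) = √(9604.000 + 756.250) = 101.8 m
K: √((128.5)² + (-72.2)²) = √(16512.250 + 5212.840) = 147.4 m
Sorted: A (27.7 m) < J (101.8 m) < K (147.4 m) < G (175.5 m) < E (233.2 m) < …

A, J, K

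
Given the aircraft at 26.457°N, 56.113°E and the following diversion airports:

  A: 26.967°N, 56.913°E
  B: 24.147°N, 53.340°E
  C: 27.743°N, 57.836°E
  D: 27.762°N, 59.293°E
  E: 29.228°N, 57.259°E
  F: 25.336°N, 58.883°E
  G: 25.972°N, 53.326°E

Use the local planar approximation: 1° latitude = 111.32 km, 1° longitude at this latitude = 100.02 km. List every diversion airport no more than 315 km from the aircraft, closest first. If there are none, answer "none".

Distances from 26.457°N, 56.113°E:
A: 98.111 km
B: 378.222 km
C: 224.038 km
D: 349.669 km
E: 329.076 km
F: 303.862 km
G: 283.936 km
Threshold 315 km: A (98.111 km), C (224.038 km), G (283.936 km), F (303.862 km) are within range.

A, C, G, F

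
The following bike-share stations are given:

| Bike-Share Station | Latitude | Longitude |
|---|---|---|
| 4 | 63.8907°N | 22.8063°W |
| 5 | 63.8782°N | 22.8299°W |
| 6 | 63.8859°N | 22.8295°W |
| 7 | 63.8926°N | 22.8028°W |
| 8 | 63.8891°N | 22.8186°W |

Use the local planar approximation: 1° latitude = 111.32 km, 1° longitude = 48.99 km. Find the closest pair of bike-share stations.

4 and 7

Pairwise distances:
4–7: 0.2723 km
4–8: 0.6283 km
6–8: 0.6419 km
5–6: 0.8574 km
7–8: 0.8666 km
4–6: 1.2559 km
5–8: 1.3337 km
6–7: 1.5057 km
4–5: 1.8091 km
5–7: 2.0814 km
Closest pair: 4–7 at 0.2723 km.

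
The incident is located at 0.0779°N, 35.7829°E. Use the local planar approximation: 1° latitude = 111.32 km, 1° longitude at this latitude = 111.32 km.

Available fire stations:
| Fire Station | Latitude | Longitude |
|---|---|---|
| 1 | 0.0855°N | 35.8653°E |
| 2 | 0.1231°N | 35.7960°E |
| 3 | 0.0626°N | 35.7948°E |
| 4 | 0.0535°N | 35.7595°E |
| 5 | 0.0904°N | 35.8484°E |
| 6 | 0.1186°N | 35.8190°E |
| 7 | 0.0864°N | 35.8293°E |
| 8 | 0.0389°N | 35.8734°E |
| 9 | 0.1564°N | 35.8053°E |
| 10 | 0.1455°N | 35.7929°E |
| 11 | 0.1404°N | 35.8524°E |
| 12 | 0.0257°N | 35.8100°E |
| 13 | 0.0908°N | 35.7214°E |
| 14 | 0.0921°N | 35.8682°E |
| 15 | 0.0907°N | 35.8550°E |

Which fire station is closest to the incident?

3

Distances from 0.0779°N, 35.7829°E:
1: √((0.0076·111.32)² + (0.0824·111.32)²) = √(0.715770 + 84.139673) = 9.2117 km
2: √((0.0452·111.32)² + (0.0131·111.32)²) = √(25.317643 + 2.126616) = 5.2387 km
3: √((-0.0153·111.32)² + (0.0119·111.32)²) = √(2.900877 + 1.754851) = 2.1577 km
4: √((-0.0244·111.32)² + (-0.0234·111.32)²) = √(7.377786 + 6.785441) = 3.7634 km
5: √((0.0125·111.32)² + (0.0655·111.32)²) = √(1.936272 + 53.165389) = 7.4230 km
6: √((0.0407·111.32)² + (0.0361·111.32)²) = √(20.527460 + 16.149564) = 6.0562 km
7: √((0.0085·111.32)² + (0.0464·111.32)²) = √(0.895332 + 26.679787) = 5.2512 km
8: √((-0.0390·111.32)² + (0.0905·111.32)²) = √(18.848449 + 101.494744) = 10.9701 km
9: √((0.0785·111.32)² + (0.0224·111.32)²) = √(76.363480 + 6.217881) = 9.0874 km
10: √((0.0676·111.32)² + (0.0100·111.32)²) = √(56.629117 + 1.239214) = 7.6071 km
11: √((0.0625·111.32)² + (0.0695·111.32)²) = √(48.406806 + 59.857146) = 10.4050 km
12: √((-0.0522·111.32)² + (0.0271·111.32)²) = √(33.766605 + 9.100913) = 6.5473 km
13: √((0.0129·111.32)² + (-0.0615·111.32)²) = √(2.062176 + 46.870181) = 6.9952 km
14: √((0.0142·111.32)² + (0.0853·111.32)²) = √(2.498752 + 90.166343) = 9.6263 km
15: √((0.0128·111.32)² + (0.0721·111.32)²) = √(2.030329 + 64.419437) = 8.1517 km
Minimum: 3 at 2.1577 km.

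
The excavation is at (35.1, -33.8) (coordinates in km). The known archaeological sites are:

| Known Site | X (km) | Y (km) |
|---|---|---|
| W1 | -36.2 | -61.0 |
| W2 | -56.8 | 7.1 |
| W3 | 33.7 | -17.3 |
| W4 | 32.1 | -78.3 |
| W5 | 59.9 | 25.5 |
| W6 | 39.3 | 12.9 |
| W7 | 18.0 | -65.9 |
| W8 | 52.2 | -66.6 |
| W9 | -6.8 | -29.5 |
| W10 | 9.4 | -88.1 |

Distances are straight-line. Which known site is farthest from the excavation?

W2

Distances from (35.1, -33.8):
W1: √((-71.3)² + (-27.2)²) = √(5083.690 + 739.840) = 76.3 km
W2: √((-91.9)² + (40.9)²) = √(8445.610 + 1672.810) = 100.6 km
W3: √((-1.4)² + (16.5)²) = √(1.960 + 272.250) = 16.6 km
W4: √((-3.0)² + (-44.5)²) = √(9.000 + 1980.250) = 44.6 km
W5: √((24.8)² + (59.3)²) = √(615.040 + 3516.490) = 64.3 km
W6: √((4.2)² + (46.7)²) = √(17.640 + 2180.890) = 46.9 km
W7: √((-17.1)² + (-32.1)²) = √(292.410 + 1030.410) = 36.4 km
W8: √((17.1)² + (-32.8)²) = √(292.410 + 1075.840) = 37.0 km
W9: √((-41.9)² + (4.3)²) = √(1755.610 + 18.490) = 42.1 km
W10: √((-25.7)² + (-54.3)²) = √(660.490 + 2948.490) = 60.1 km
Maximum: W2 at 100.6 km.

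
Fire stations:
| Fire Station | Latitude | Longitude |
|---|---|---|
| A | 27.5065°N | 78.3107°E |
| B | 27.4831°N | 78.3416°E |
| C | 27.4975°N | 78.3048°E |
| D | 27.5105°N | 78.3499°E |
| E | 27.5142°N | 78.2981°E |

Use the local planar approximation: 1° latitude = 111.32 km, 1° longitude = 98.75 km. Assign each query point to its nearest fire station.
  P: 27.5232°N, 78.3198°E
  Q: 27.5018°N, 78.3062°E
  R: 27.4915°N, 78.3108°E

P→A; Q→C; R→C

P at 27.5232°N, 78.3198°E:
  A: 2.0648 km
  B: 4.9559 km
  C: 3.2216 km
  D: 3.2915 km
  E: 2.3655 km
  → nearest: A (2.0648 km)
Q at 27.5018°N, 78.3062°E:
  A: 0.6864 km
  B: 4.0686 km
  C: 0.4982 km
  D: 4.4227 km
  E: 1.5954 km
  → nearest: C (0.4982 km)
R at 27.4915°N, 78.3108°E:
  A: 1.6698 km
  B: 3.1820 km
  C: 0.8928 km
  D: 4.4025 km
  E: 2.8211 km
  → nearest: C (0.8928 km)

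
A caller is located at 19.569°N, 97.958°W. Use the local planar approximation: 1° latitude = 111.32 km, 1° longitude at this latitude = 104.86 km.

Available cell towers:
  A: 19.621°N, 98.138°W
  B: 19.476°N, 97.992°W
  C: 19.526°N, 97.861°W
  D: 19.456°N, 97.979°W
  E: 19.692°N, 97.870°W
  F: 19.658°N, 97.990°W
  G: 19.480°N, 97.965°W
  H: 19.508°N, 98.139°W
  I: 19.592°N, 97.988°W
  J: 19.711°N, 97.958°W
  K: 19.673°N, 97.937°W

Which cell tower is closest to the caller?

Distances from 19.569°N, 97.958°W:
A: √((0.052·111.32)² + (-0.180·104.86)²) = √(33.50835 + 356.25808) = 19.743 km
B: √((-0.093·111.32)² + (-0.034·104.86)²) = √(107.17964 + 12.71094) = 10.949 km
C: √((-0.043·111.32)² + (0.097·104.86)²) = √(22.91307 + 103.45778) = 11.241 km
D: √((-0.113·111.32)² + (-0.021·104.86)²) = √(158.23527 + 4.84907) = 12.770 km
E: √((0.123·111.32)² + (0.088·104.86)²) = √(187.48072 + 85.15008) = 16.512 km
F: √((0.089·111.32)² + (-0.032·104.86)²) = √(98.15816 + 11.25951) = 10.460 km
G: √((-0.089·111.32)² + (-0.007·104.86)²) = √(98.15816 + 0.53879) = 9.935 km
H: √((-0.061·111.32)² + (-0.181·104.86)²) = √(46.11116 + 360.22749) = 20.158 km
I: √((0.023·111.32)² + (-0.030·104.86)²) = √(6.55544 + 9.89606) = 4.056 km
J: √((0.142·111.32)² + (0.000·104.86)²) = √(249.87516 + 0.00000) = 15.807 km
K: √((0.104·111.32)² + (0.021·104.86)²) = √(134.03341 + 4.84907) = 11.785 km
Minimum: I at 4.056 km.

I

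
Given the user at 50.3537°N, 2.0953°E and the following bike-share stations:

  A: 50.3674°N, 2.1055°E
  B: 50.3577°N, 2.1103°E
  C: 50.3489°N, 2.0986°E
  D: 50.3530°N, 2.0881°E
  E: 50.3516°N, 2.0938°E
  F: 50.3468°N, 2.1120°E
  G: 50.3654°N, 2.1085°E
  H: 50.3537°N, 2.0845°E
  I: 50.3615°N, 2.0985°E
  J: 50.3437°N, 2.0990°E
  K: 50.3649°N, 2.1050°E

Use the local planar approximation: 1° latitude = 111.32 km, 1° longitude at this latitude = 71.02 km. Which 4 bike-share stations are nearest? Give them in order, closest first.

Distances from 50.3537°N, 2.0953°E:
A: √((0.0137·111.32)² + (0.0102·71.02)²) = √(2.325881 + 0.524761) = 1.6884 km
B: √((0.0040·111.32)² + (0.0150·71.02)²) = √(0.198274 + 1.134864) = 1.1546 km
C: √((-0.0048·111.32)² + (0.0033·71.02)²) = √(0.285515 + 0.054927) = 0.5835 km
D: √((-0.0007·111.32)² + (-0.0072·71.02)²) = √(0.006072 + 0.261473) = 0.5172 km
E: √((-0.0021·111.32)² + (-0.0015·71.02)²) = √(0.054649 + 0.011349) = 0.2569 km
F: √((-0.0069·111.32)² + (0.0167·71.02)²) = √(0.589990 + 1.406677) = 1.4130 km
G: √((0.0117·111.32)² + (0.0132·71.02)²) = √(1.696360 + 0.878839) = 1.6047 km
H: √((0.0000·111.32)² + (-0.0108·71.02)²) = √(0.000000 + 0.588314) = 0.7670 km
I: √((0.0078·111.32)² + (0.0032·71.02)²) = √(0.753938 + 0.051649) = 0.8975 km
J: √((-0.0100·111.32)² + (0.0037·71.02)²) = √(1.239214 + 0.069050) = 1.1438 km
K: √((0.0112·111.32)² + (0.0097·71.02)²) = √(1.554470 + 0.474575) = 1.4244 km
Sorted: E (0.2569 km) < D (0.5172 km) < C (0.5835 km) < H (0.7670 km) < I (0.8975 km) < J (1.1438 km) < …

E, D, C, H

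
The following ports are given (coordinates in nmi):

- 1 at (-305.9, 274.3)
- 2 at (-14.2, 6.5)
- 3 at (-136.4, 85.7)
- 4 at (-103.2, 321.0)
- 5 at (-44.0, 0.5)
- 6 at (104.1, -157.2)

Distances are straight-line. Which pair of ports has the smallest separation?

Pairwise distances:
2–5: 30.4 nmi
3–5: 125.7 nmi
2–3: 145.6 nmi
2–6: 202.0 nmi
1–4: 208.0 nmi
5–6: 216.3 nmi
3–4: 237.6 nmi
1–3: 253.6 nmi
4–5: 325.9 nmi
2–4: 326.9 nmi
3–6: 341.8 nmi
1–5: 378.9 nmi
1–2: 396.0 nmi
4–6: 521.2 nmi
1–6: 595.2 nmi
Closest pair: 2–5 at 30.4 nmi.

2 and 5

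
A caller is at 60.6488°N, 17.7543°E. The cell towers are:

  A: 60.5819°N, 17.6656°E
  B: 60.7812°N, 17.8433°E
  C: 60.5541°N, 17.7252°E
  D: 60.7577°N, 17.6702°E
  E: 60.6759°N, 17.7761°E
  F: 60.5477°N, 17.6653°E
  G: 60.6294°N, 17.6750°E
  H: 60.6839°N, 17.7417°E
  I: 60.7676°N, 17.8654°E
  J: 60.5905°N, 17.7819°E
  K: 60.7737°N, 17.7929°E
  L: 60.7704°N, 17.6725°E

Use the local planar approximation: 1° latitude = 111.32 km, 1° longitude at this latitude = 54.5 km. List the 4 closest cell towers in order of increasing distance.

E, H, G, J

Distances from 60.6488°N, 17.7543°E:
A: 8.8787 km
B: 15.5164 km
C: 10.6606 km
D: 12.9603 km
E: 3.2423 km
F: 12.2552 km
G: 4.8314 km
H: 3.9672 km
I: 14.5450 km
J: 6.6620 km
K: 14.0621 km
L: 14.2517 km
Sorted: E (3.2423 km) < H (3.9672 km) < G (4.8314 km) < J (6.6620 km) < A (8.8787 km) < C (10.6606 km) < …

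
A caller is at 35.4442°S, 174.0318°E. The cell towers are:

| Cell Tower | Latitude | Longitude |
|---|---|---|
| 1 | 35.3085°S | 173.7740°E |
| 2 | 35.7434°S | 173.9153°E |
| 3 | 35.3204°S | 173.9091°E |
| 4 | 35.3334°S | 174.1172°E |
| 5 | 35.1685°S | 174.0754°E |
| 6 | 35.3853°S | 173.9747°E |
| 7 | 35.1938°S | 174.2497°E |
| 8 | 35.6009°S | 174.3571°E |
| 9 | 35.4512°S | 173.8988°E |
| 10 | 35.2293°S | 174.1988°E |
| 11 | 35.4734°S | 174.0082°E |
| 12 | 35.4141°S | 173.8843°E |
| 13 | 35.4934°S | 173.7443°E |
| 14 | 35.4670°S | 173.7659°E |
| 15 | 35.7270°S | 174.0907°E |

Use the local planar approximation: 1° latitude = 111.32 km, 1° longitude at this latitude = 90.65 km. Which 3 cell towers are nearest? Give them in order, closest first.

Distances from 35.4442°S, 174.0318°E:
1: √((0.1357·111.32)² + (-0.2578·90.65)²) = √(228.194982 + 546.136802) = 27.8268 km
2: √((-0.2992·111.32)² + (-0.1165·90.65)²) = √(1109.352519 + 111.528913) = 34.9411 km
3: √((0.1238·111.32)² + (-0.1227·90.65)²) = √(189.927427 + 123.715679) = 17.7100 km
4: √((0.1108·111.32)² + (0.0854·90.65)²) = √(152.133871 + 59.930977) = 14.5624 km
5: √((0.2757·111.32)² + (0.0436·90.65)²) = √(941.932816 + 15.620991) = 30.9444 km
6: √((0.0589·111.32)² + (-0.0571·90.65)²) = √(42.990944 + 26.792166) = 8.3536 km
7: √((0.2504·111.32)² + (0.2179·90.65)²) = √(776.989311 + 390.166589) = 34.1637 km
8: √((-0.1567·111.32)² + (0.3253·90.65)²) = √(304.287693 + 869.568389) = 34.2616 km
9: √((-0.0070·111.32)² + (-0.1330·90.65)²) = √(0.607215 + 145.357987) = 12.0816 km
10: √((0.2149·111.32)² + (0.1670·90.65)²) = √(572.294044 + 229.175696) = 28.3102 km
11: √((-0.0292·111.32)² + (-0.0236·90.65)²) = √(10.566036 + 4.576776) = 3.8914 km
12: √((0.0301·111.32)² + (-0.1475·90.65)²) = √(11.227405 + 178.780298) = 13.7843 km
13: √((-0.0492·111.32)² + (-0.2875·90.65)²) = √(29.996916 + 679.221329) = 26.6312 km
14: √((-0.0228·111.32)² + (-0.2659·90.65)²) = √(6.441931 + 580.994862) = 24.2371 km
15: √((-0.2828·111.32)² + (0.0589·90.65)²) = √(991.071998 + 28.507964) = 31.9309 km
Sorted: 11 (3.8914 km) < 6 (8.3536 km) < 9 (12.0816 km) < 12 (13.7843 km) < 4 (14.5624 km) < …

11, 6, 9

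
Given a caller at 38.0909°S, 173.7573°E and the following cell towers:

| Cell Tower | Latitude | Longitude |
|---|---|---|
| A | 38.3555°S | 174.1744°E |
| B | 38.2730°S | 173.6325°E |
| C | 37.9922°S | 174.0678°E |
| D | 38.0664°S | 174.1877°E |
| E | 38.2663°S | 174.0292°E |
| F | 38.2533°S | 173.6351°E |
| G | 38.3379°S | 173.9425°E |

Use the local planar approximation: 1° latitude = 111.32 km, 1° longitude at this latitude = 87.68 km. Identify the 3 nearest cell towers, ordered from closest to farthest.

Distances from 38.0909°S, 173.7573°E:
A: √((-0.2646·111.32)² + (0.4171·87.68)²) = √(867.613049 + 1337.462032) = 46.9582 km
B: √((-0.1821·111.32)² + (-0.1248·87.68)²) = √(410.928523 + 119.737518) = 23.0362 km
C: √((0.0987·111.32)² + (0.3105·87.68)²) = √(120.720410 + 741.181023) = 29.3582 km
D: √((0.0245·111.32)² + (0.4304·87.68)²) = √(7.438383 + 1424.116793) = 37.8359 km
E: √((-0.1754·111.32)² + (0.2719·87.68)²) = √(381.246244 + 568.354755) = 30.8156 km
F: √((-0.1624·111.32)² + (-0.1222·87.68)²) = √(326.827390 + 114.800425) = 21.0149 km
G: √((-0.2470·111.32)² + (0.1852·87.68)²) = √(756.032216 + 263.683556) = 31.9330 km
Sorted: F (21.0149 km) < B (23.0362 km) < C (29.3582 km) < E (30.8156 km) < G (31.9330 km) < …

F, B, C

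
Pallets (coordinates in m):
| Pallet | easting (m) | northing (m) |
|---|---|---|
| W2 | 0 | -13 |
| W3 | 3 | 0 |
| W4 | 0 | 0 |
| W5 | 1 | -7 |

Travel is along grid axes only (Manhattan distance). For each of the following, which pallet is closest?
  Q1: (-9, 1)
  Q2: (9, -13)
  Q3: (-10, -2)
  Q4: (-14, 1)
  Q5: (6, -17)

Q1 at (-9, 1):
  W2: |9| + |-14| = 9 + 14 = 23 m
  W3: |12| + |-1| = 12 + 1 = 13 m
  W4: |9| + |-1| = 9 + 1 = 10 m
  W5: |10| + |-8| = 10 + 8 = 18 m
  → nearest: W4 (10 m)
Q2 at (9, -13):
  W2: |-9| + |0| = 9 + 0 = 9 m
  W3: |-6| + |13| = 6 + 13 = 19 m
  W4: |-9| + |13| = 9 + 13 = 22 m
  W5: |-8| + |6| = 8 + 6 = 14 m
  → nearest: W2 (9 m)
Q3 at (-10, -2):
  W2: |10| + |-11| = 10 + 11 = 21 m
  W3: |13| + |2| = 13 + 2 = 15 m
  W4: |10| + |2| = 10 + 2 = 12 m
  W5: |11| + |-5| = 11 + 5 = 16 m
  → nearest: W4 (12 m)
Q4 at (-14, 1):
  W2: |14| + |-14| = 14 + 14 = 28 m
  W3: |17| + |-1| = 17 + 1 = 18 m
  W4: |14| + |-1| = 14 + 1 = 15 m
  W5: |15| + |-8| = 15 + 8 = 23 m
  → nearest: W4 (15 m)
Q5 at (6, -17):
  W2: |-6| + |4| = 6 + 4 = 10 m
  W3: |-3| + |17| = 3 + 17 = 20 m
  W4: |-6| + |17| = 6 + 17 = 23 m
  W5: |-5| + |10| = 5 + 10 = 15 m
  → nearest: W2 (10 m)

Q1→W4; Q2→W2; Q3→W4; Q4→W4; Q5→W2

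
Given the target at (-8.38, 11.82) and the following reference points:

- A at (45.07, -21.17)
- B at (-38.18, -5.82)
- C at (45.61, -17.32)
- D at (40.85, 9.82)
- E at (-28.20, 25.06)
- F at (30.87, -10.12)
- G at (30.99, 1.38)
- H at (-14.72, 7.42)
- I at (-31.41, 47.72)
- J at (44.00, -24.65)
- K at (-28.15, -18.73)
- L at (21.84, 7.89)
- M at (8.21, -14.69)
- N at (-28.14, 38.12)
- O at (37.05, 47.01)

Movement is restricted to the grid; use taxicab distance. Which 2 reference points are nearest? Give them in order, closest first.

Distances from (-8.38, 11.82):
A: |53.45| + |-32.99| = 53.45 + 32.99 = 86.44
B: |-29.80| + |-17.64| = 29.80 + 17.64 = 47.44
C: |53.99| + |-29.14| = 53.99 + 29.14 = 83.13
D: |49.23| + |-2.00| = 49.23 + 2.00 = 51.23
E: |-19.82| + |13.24| = 19.82 + 13.24 = 33.06
F: |39.25| + |-21.94| = 39.25 + 21.94 = 61.19
G: |39.37| + |-10.44| = 39.37 + 10.44 = 49.81
H: |-6.34| + |-4.40| = 6.34 + 4.40 = 10.74
I: |-23.03| + |35.90| = 23.03 + 35.90 = 58.93
J: |52.38| + |-36.47| = 52.38 + 36.47 = 88.85
K: |-19.77| + |-30.55| = 19.77 + 30.55 = 50.32
L: |30.22| + |-3.93| = 30.22 + 3.93 = 34.15
M: |16.59| + |-26.51| = 16.59 + 26.51 = 43.10
N: |-19.76| + |26.30| = 19.76 + 26.30 = 46.06
O: |45.43| + |35.19| = 45.43 + 35.19 = 80.62
Sorted: H (10.74) < E (33.06) < L (34.15) < M (43.10) < …

H, E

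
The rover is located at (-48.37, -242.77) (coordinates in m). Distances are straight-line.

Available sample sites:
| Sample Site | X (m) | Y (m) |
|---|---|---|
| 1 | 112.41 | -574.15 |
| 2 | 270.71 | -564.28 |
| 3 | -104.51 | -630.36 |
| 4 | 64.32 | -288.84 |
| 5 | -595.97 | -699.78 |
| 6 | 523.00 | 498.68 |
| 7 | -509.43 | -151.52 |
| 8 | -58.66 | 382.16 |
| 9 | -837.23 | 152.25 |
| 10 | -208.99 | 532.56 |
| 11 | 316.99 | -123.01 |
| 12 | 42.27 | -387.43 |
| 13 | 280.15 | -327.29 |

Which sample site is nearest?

Distances from (-48.37, -242.77):
1: 368.32 m
2: 452.97 m
3: 391.63 m
4: 121.74 m
5: 713.25 m
6: 936.06 m
7: 470.00 m
8: 625.01 m
9: 882.24 m
10: 791.79 m
11: 384.49 m
12: 170.71 m
13: 339.22 m
Minimum: 4 at 121.74 m.

4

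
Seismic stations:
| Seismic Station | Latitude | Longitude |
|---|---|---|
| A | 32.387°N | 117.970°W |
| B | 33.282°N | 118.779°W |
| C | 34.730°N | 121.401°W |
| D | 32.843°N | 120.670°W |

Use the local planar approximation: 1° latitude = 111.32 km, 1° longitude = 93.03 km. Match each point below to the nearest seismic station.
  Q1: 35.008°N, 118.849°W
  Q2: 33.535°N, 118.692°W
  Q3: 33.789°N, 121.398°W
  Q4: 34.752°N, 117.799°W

Q1 at 35.008°N, 118.849°W:
  A: 303.012 km
  B: 192.249 km
  C: 239.421 km
  D: 294.591 km
  → nearest: B (192.249 km)
Q2 at 33.535°N, 118.692°W:
  A: 144.372 km
  B: 29.304 km
  C: 284.973 km
  D: 199.487 km
  → nearest: B (29.304 km)
Q3 at 33.789°N, 121.398°W:
  A: 355.049 km
  B: 250.097 km
  C: 104.752 km
  D: 125.207 km
  → nearest: C (104.752 km)
Q4 at 34.752°N, 117.799°W:
  A: 263.752 km
  B: 187.323 km
  C: 335.103 km
  D: 341.317 km
  → nearest: B (187.323 km)

Q1→B; Q2→B; Q3→C; Q4→B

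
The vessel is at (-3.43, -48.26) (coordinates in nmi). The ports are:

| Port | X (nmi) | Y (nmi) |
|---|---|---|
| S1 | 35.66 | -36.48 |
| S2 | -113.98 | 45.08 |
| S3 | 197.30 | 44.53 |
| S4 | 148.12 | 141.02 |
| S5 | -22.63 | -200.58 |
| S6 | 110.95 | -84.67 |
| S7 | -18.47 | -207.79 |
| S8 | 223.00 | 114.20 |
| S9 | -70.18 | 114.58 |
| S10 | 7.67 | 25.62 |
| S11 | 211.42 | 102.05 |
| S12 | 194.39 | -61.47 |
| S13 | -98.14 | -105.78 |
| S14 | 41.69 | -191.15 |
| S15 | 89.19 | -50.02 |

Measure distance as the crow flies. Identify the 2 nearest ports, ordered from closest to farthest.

Distances from (-3.43, -48.26):
S1: √((39.09)² + (11.78)²) = √(1528.0281 + 138.7684) = 40.83 nmi
S2: √((-110.55)² + (93.34)²) = √(12221.3025 + 8712.3556) = 144.68 nmi
S3: √((200.73)² + (92.79)²) = √(40292.5329 + 8609.9841) = 221.14 nmi
S4: √((151.55)² + (189.28)²) = √(22967.4025 + 35826.9184) = 242.48 nmi
S5: √((-19.20)² + (-152.32)²) = √(368.6400 + 23201.3824) = 153.53 nmi
S6: √((114.38)² + (-36.41)²) = √(13082.7844 + 1325.6881) = 120.04 nmi
S7: √((-15.04)² + (-159.53)²) = √(226.2016 + 25449.8209) = 160.24 nmi
S8: √((226.43)² + (162.46)²) = √(51270.5449 + 26393.2516) = 278.68 nmi
S9: √((-66.75)² + (162.84)²) = √(4455.5625 + 26516.8656) = 175.99 nmi
S10: √((11.10)² + (73.88)²) = √(123.2100 + 5458.2544) = 74.71 nmi
S11: √((214.85)² + (150.31)²) = √(46160.5225 + 22593.0961) = 262.21 nmi
S12: √((197.82)² + (-13.21)²) = √(39132.7524 + 174.5041) = 198.26 nmi
S13: √((-94.71)² + (-57.52)²) = √(8969.9841 + 3308.5504) = 110.81 nmi
S14: √((45.12)² + (-142.89)²) = √(2035.8144 + 20417.5521) = 149.84 nmi
S15: √((92.62)² + (-1.76)²) = √(8578.4644 + 3.0976) = 92.64 nmi
Sorted: S1 (40.83 nmi) < S10 (74.71 nmi) < S15 (92.64 nmi) < S13 (110.81 nmi) < …

S1, S10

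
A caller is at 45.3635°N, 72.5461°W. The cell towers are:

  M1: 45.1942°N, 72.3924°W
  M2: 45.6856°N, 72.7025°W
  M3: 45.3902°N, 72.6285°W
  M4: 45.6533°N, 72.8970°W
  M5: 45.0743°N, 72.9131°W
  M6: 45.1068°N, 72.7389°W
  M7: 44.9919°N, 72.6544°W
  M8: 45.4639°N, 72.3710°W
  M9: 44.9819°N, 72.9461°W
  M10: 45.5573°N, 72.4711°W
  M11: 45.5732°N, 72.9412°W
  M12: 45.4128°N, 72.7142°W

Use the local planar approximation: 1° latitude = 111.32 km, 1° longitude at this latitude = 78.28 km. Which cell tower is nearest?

Distances from 45.3635°N, 72.5461°W:
M1: √((-0.1693·111.32)² + (0.1537·78.28)²) = √(355.189658 + 144.760265) = 22.3596 km
M2: √((0.3221·111.32)² + (-0.1564·78.28)²) = √(1285.665070 + 149.890853) = 37.8887 km
M3: √((0.0267·111.32)² + (-0.0824·78.28)²) = √(8.834234 + 41.606009) = 7.1021 km
M4: √((0.2898·111.32)² + (-0.3509·78.28)²) = √(1040.742183 + 754.515855) = 42.3705 km
M5: √((-0.2892·111.32)² + (-0.3670·78.28)²) = √(1036.437153 + 825.341651) = 43.1483 km
M6: √((-0.2567·111.32)² + (-0.1928·78.28)²) = √(816.578860 + 227.780055) = 32.3165 km
M7: √((-0.3716·111.32)² + (-0.1083·78.28)²) = √(1711.188315 + 71.871804) = 42.2263 km
M8: √((0.1004·111.32)² + (0.1751·78.28)²) = √(124.914778 + 187.877134) = 17.6859 km
M9: √((-0.3816·111.32)² + (-0.4000·78.28)²) = √(1804.525932 + 980.441344) = 52.7728 km
M10: √((0.1938·111.32)² + (0.0750·78.28)²) = √(465.429537 + 34.468641) = 22.3584 km
M11: √((0.2097·111.32)² + (-0.3951·78.28)²) = √(544.933185 + 956.567659) = 38.7492 km
M12: √((0.0493·111.32)² + (-0.1681·78.28)²) = √(30.118978 + 173.155807) = 14.2574 km
Minimum: M3 at 7.1021 km.

M3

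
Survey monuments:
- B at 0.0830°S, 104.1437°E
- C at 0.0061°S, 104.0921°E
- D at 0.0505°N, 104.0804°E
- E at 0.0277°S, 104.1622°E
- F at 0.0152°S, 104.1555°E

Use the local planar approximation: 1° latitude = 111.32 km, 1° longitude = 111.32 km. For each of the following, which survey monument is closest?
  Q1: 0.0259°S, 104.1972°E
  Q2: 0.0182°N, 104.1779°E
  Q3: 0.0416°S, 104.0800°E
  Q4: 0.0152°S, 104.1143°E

Q1→E; Q2→F; Q3→C; Q4→C

Q1 at 0.0259°S, 104.1972°E:
  B: √((-0.0571·111.32)² + (-0.0535·111.32)²) = √(40.403465 + 35.469410) = 8.7105 km
  C: √((0.0198·111.32)² + (-0.1051·111.32)²) = √(4.858216 + 136.883729) = 11.9055 km
  D: √((0.0764·111.32)² + (-0.1168·111.32)²) = √(72.332440 + 169.056581) = 15.5367 km
  E: √((-0.0018·111.32)² + (-0.0350·111.32)²) = √(0.040151 + 15.180374) = 3.9013 km
  F: √((0.0107·111.32)² + (-0.0417·111.32)²) = √(1.418776 + 21.548572) = 4.7924 km
  → nearest: E (3.9013 km)
Q2 at 0.0182°N, 104.1779°E:
  B: √((-0.1012·111.32)² + (-0.0342·111.32)²) = √(126.913383 + 14.494345) = 11.8915 km
  C: √((-0.0243·111.32)² + (-0.0858·111.32)²) = √(7.317436 + 91.226491) = 9.9269 km
  D: √((0.0323·111.32)² + (-0.0975·111.32)²) = √(12.928598 + 117.802804) = 11.4338 km
  E: √((-0.0459·111.32)² + (-0.0157·111.32)²) = √(26.107890 + 3.054539) = 5.4002 km
  F: √((-0.0334·111.32)² + (-0.0224·111.32)²) = √(13.824178 + 6.217881) = 4.4768 km
  → nearest: F (4.4768 km)
Q3 at 0.0416°S, 104.0800°E:
  B: √((-0.0414·111.32)² + (0.0637·111.32)²) = √(21.239636 + 50.283472) = 8.4571 km
  C: √((0.0355·111.32)² + (0.0121·111.32)²) = √(15.617197 + 1.814334) = 4.1751 km
  D: √((0.0921·111.32)² + (0.0004·111.32)²) = √(105.115233 + 0.001983) = 10.2527 km
  E: √((0.0139·111.32)² + (0.0822·111.32)²) = √(2.394286 + 83.731723) = 9.2804 km
  F: √((0.0264·111.32)² + (0.0755·111.32)²) = √(8.636828 + 70.638310) = 8.9037 km
  → nearest: C (4.1751 km)
Q4 at 0.0152°S, 104.1143°E:
  B: √((-0.0678·111.32)² + (0.0294·111.32)²) = √(56.964696 + 10.711272) = 8.2265 km
  C: √((0.0091·111.32)² + (-0.0222·111.32)²) = √(1.026193 + 6.107343) = 2.6709 km
  D: √((0.0657·111.32)² + (-0.0339·111.32)²) = √(53.490559 + 14.241174) = 8.2299 km
  E: √((-0.0125·111.32)² + (0.0479·111.32)²) = √(1.936272 + 28.432655) = 5.5108 km
  F: √((0.0000·111.32)² + (0.0412·111.32)²) = √(0.000000 + 21.034918) = 4.5864 km
  → nearest: C (2.6709 km)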